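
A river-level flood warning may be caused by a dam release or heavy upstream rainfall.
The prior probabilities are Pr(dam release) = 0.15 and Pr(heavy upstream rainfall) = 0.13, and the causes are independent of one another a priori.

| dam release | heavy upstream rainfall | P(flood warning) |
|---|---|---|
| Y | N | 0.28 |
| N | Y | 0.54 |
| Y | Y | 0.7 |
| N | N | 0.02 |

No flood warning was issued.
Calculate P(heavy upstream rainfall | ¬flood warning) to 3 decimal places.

Numerator (weight on configurations with heavy upstream rainfall): 0.050830 + 0.005850 = 0.056680
Denominator P(¬flood warning): 0.98·0.85·0.87 + 0.46·0.85·0.13 + 0.72·0.15·0.87 + 0.3·0.15·0.13 = 0.875350
P(heavy upstream rainfall | ¬flood warning) = 0.056680/0.875350 ≈ 0.065

P(heavy upstream rainfall | ¬flood warning) ≈ 0.065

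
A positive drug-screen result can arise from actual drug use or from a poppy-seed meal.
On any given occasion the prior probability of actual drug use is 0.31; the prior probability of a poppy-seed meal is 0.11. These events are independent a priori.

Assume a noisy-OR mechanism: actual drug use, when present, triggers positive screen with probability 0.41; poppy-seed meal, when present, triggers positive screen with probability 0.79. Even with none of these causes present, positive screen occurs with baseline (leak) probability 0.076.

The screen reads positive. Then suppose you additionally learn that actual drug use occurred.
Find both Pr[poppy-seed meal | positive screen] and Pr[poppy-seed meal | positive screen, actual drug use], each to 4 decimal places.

Under noisy-OR, P(positive screen | causes) = 1 − (1−0.076)·∏(1−qᵢ) over the active causes.
For the numerator, keep only poppy-seed meal=true terms: 0.061172 + 0.030196 = 0.091368
Normalizer over all consistent configurations: 0.076*0.69*0.89 + 0.80596*0.69*0.11 + 0.45484*0.31*0.89 + 0.885516*0.31*0.11 = 0.263530
Posterior = 0.091368 / 0.263530 ≈ 0.3467

Now condition on the additional information:
P(positive screen | actual drug use) = 0.45484*0.89 + 0.885516*0.11 = 0.404808 + 0.097407 = 0.502215
Of this, 0.097407 comes from 0.885516*0.11 (the poppy-seed meal=true cases).
P(poppy-seed meal | positive screen, actual drug use) = 0.097407 / 0.502215 ≈ 0.1940
This is intercausal reasoning (explaining away): once actual drug use accounts for the positive screen, poppy-seed meal becomes less likely.

Pr[poppy-seed meal | positive screen] ≈ 0.3467; Pr[poppy-seed meal | positive screen, actual drug use] ≈ 0.1940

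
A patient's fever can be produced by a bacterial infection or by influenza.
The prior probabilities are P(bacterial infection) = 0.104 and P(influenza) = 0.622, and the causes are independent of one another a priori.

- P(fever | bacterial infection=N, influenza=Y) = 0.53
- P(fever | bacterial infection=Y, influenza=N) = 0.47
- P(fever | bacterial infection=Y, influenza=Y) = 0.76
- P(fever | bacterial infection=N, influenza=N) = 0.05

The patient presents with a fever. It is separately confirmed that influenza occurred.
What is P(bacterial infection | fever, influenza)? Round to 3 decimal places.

Enumerate both values of bacterial infection and weight by the priors:
  P(fever | influenza) = 0.53·0.896 + 0.76·0.104
        = 0.474880 + 0.079040 = 0.553920
Configurations with bacterial infection contribute 0.079040, so
  P(bacterial infection | fever, influenza) = 0.079040 / 0.553920 ≈ 0.143

P(bacterial infection | fever, influenza) ≈ 0.143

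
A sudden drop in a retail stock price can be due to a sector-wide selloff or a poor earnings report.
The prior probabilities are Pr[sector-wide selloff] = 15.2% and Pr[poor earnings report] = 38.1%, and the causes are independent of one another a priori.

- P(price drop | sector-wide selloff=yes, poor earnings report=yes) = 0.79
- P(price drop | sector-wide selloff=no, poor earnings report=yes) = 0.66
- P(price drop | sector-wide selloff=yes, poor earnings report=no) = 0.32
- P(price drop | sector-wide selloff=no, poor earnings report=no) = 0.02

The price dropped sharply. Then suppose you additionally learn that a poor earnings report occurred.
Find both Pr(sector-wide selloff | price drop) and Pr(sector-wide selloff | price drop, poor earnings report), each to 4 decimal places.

P(price drop) = 0.02·0.848·0.619 + 0.66·0.848·0.381 + 0.32·0.152·0.619 + 0.79·0.152·0.381 = 0.010498 + 0.213238 + 0.030108 + 0.045750 = 0.299594
The sector-wide selloff-present share is 0.030108 + 0.045750 = 0.075858.
P(sector-wide selloff | price drop) = 0.075858 / 0.299594 ≈ 0.2532

With the extra evidence:
P(price drop | poor earnings report) = 0.66*0.848 + 0.79*0.152 = 0.559680 + 0.120080 = 0.679760
Restricting to configurations with sector-wide selloff present: 0.79*0.152 = 0.120080.
So P(sector-wide selloff | price drop, poor earnings report) = 0.120080/0.679760 ≈ 0.1767.

Pr(sector-wide selloff | price drop) ≈ 0.2532; Pr(sector-wide selloff | price drop, poor earnings report) ≈ 0.1767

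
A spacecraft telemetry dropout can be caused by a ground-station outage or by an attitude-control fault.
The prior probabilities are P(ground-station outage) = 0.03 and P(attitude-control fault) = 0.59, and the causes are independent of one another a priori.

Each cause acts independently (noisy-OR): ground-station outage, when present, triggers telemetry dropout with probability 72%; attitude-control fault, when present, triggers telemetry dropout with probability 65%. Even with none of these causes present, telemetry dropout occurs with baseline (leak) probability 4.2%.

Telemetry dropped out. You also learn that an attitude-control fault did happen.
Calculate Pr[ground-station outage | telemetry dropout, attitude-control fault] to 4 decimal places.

Pr[ground-station outage | telemetry dropout, attitude-control fault] ≈ 0.0405

Under noisy-OR, P(telemetry dropout | causes) = 1 − (1−0.042)·∏(1−qᵢ) over the active causes.
By total probability over both values of ground-station outage:
  P(telemetry dropout | attitude-control fault) = 0.6647*0.97 + 0.906116*0.03
        = 0.644759 + 0.027183 = 0.671942
Configurations with ground-station outage contribute 0.027183, so
  P(ground-station outage | telemetry dropout, attitude-control fault) = 0.027183 / 0.671942 ≈ 0.0405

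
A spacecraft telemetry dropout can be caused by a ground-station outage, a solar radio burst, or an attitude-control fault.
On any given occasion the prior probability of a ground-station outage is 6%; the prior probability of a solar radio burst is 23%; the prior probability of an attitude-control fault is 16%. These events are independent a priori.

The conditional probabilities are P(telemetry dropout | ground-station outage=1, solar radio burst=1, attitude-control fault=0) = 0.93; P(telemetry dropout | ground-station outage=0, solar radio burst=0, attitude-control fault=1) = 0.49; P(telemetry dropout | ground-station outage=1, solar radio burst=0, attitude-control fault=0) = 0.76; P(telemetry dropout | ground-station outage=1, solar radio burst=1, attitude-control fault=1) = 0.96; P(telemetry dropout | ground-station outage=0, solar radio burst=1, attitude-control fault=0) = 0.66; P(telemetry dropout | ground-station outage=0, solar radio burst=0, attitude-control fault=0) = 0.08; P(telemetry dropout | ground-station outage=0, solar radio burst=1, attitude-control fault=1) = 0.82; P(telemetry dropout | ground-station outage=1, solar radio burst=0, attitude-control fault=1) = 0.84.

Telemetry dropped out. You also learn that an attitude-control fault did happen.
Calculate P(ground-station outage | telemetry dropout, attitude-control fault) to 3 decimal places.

P(ground-station outage | telemetry dropout, attitude-control fault) ≈ 0.089

Sum P(telemetry dropout|·) weighted by the priors over the 4 (ground-station outage, solar radio burst) configurations:
  P(telemetry dropout | attitude-control fault) = 0.49·0.94·0.77 + 0.82·0.94·0.23 + 0.84·0.06·0.77 + 0.96·0.06·0.23
        = 0.354662 + 0.177284 + 0.038808 + 0.013248 = 0.584002
Configurations with ground-station outage contribute 0.052056, so
  P(ground-station outage | telemetry dropout, attitude-control fault) = 0.052056 / 0.584002 ≈ 0.089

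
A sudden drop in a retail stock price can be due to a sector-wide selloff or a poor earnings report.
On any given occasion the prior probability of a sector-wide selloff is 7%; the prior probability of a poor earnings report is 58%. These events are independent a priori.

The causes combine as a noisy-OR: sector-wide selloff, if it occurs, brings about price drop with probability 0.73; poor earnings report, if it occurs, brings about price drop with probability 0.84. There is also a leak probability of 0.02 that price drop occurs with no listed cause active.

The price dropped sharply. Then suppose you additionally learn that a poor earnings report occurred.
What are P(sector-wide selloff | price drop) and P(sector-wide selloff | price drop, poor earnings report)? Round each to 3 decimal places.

Under noisy-OR, P(price drop | causes) = 1 − (1−0.02)·∏(1−qᵢ) over the active causes.
Numerator (weight on configurations with sector-wide selloff): 0.021621 + 0.038881 = 0.060502
Denominator P(price drop): 0.02·0.93·0.42 + 0.8432·0.93·0.58 + 0.7354·0.07·0.42 + 0.957664·0.07·0.58 = 0.523136
Posterior = 0.060502 / 0.523136 ≈ 0.116

Now condition on the additional information:
Enumerate both values of sector-wide selloff and weight by the priors:
  P(price drop | poor earnings report) = 0.8432×0.93 + 0.957664×0.07
        = 0.784176 + 0.067036 = 0.851212
The terms with sector-wide selloff present sum to 0.067036, so
  P(sector-wide selloff | price drop, poor earnings report) = 0.067036 / 0.851212 ≈ 0.079

P(sector-wide selloff | price drop) ≈ 0.116; P(sector-wide selloff | price drop, poor earnings report) ≈ 0.079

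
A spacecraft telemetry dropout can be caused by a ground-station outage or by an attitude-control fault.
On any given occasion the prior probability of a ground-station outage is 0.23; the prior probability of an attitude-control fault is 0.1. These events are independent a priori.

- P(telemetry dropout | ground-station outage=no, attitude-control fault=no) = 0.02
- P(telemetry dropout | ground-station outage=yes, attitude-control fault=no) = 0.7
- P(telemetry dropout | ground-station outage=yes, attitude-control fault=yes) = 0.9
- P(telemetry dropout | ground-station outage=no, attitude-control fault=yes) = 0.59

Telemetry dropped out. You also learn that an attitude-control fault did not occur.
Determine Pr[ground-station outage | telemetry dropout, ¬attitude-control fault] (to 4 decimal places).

Pr[ground-station outage | telemetry dropout, ¬attitude-control fault] ≈ 0.9127

P(telemetry dropout | ¬attitude-control fault) = 0.02*0.77 + 0.7*0.23 = 0.015400 + 0.161000 = 0.176400
Of this, 0.161000 comes from 0.7*0.23 (the ground-station outage=true cases).
So P(ground-station outage | telemetry dropout, ¬attitude-control fault) = 0.161000/0.176400 ≈ 0.9127.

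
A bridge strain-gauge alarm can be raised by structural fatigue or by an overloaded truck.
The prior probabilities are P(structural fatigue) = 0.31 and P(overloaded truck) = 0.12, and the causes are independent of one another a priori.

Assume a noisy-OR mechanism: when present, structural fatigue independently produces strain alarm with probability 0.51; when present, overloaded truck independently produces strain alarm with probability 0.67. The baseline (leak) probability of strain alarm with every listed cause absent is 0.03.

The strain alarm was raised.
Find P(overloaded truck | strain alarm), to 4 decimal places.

P(overloaded truck | strain alarm) ≈ 0.3520

Under noisy-OR, P(strain alarm | causes) = 1 − (1−0.03)·∏(1−qᵢ) over the active causes.
P(strain alarm) = 0.03·0.69·0.88 + 0.6799·0.69·0.12 + 0.5247·0.31·0.88 + 0.843151·0.31·0.12 = 0.018216 + 0.056296 + 0.143138 + 0.031365 = 0.249015
The overloaded truck-present share is 0.056296 + 0.031365 = 0.087661.
So P(overloaded truck | strain alarm) = 0.087661/0.249015 ≈ 0.3520.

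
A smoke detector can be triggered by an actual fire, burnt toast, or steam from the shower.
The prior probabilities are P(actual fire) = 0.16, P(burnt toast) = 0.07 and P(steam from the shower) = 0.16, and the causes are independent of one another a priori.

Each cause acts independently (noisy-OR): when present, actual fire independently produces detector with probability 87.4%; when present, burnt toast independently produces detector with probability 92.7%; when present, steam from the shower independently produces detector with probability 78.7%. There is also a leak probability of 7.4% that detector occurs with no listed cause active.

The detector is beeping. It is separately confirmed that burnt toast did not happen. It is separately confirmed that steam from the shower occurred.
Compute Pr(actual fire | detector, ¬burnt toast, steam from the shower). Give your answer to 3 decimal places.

Under noisy-OR, P(detector | causes) = 1 − (1−0.074)·∏(1−qᵢ) over the active causes.
Weight on actual fire=true, given the evidence: 0.975148*0.16 = 0.156024
The normalizing constant is 0.802762*0.84 + 0.975148*0.16 = 0.830344
P(actual fire | detector, ¬burnt toast, steam from the shower) = 0.156024/0.830344 ≈ 0.188

Pr(actual fire | detector, ¬burnt toast, steam from the shower) ≈ 0.188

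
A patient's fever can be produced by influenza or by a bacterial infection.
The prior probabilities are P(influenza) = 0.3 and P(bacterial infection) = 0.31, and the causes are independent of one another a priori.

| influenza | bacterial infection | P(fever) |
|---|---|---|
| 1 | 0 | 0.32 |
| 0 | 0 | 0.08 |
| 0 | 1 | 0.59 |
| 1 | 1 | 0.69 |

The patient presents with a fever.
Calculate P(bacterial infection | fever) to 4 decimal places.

P(bacterial infection | fever) ≈ 0.6470

By total probability over the 4 (influenza, bacterial infection) configurations:
  P(fever) = 0.08·0.7·0.69 + 0.59·0.7·0.31 + 0.32·0.3·0.69 + 0.69·0.3·0.31
        = 0.038640 + 0.128030 + 0.066240 + 0.064170 = 0.297080
Keeping only the bacterial infection-present terms gives 0.192200, so
  P(bacterial infection | fever) = 0.192200 / 0.297080 ≈ 0.6470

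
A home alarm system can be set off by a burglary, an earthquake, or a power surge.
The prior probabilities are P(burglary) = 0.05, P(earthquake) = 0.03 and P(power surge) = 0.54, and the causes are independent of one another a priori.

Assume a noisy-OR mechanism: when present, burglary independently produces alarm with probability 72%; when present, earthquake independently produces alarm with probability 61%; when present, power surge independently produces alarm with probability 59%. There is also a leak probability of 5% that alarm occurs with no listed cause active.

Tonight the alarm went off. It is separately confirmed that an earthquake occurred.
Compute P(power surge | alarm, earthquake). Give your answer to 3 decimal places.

P(power surge | alarm, earthquake) ≈ 0.609

Under noisy-OR, P(alarm | causes) = 1 − (1−0.05)·∏(1−qᵢ) over the active causes.
Weight on power surge=true, given the evidence: 0.435073 + 0.025852 = 0.460925
Denominator P(alarm | earthquake): 0.6295·0.95·0.46 + 0.848095·0.95·0.54 + 0.89626·0.05·0.46 + 0.957467·0.05·0.54 = 0.756630
Posterior = 0.460925 / 0.756630 ≈ 0.609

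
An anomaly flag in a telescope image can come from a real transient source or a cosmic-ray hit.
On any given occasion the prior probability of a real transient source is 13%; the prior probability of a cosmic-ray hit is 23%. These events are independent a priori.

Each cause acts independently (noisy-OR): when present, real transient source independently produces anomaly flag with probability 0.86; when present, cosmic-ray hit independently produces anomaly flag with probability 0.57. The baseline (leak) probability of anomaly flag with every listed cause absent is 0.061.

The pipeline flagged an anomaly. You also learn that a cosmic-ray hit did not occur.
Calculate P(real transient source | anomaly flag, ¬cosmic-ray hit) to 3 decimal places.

Under noisy-OR, P(anomaly flag | causes) = 1 − (1−0.061)·∏(1−qᵢ) over the active causes.
P(anomaly flag | ¬cosmic-ray hit) = 0.061×0.87 + 0.86854×0.13 = 0.053070 + 0.112910 = 0.165980
The real transient source-present share is 0.86854×0.13 = 0.112910.
Hence the posterior is 0.112910/0.165980 ≈ 0.680.

P(real transient source | anomaly flag, ¬cosmic-ray hit) ≈ 0.680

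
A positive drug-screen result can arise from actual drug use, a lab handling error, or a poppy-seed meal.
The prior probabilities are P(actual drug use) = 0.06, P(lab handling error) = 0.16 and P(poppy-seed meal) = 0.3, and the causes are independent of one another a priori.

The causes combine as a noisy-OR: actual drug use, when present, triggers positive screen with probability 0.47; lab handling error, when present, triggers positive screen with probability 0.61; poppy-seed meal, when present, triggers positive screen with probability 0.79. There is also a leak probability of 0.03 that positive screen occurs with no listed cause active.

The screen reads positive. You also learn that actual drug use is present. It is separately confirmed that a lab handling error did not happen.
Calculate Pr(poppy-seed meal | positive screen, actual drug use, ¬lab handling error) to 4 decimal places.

Under noisy-OR, P(positive screen | causes) = 1 − (1−0.03)·∏(1−qᵢ) over the active causes.
P(positive screen | actual drug use, ¬lab handling error) = 0.4859*0.7 + 0.892039*0.3 = 0.340130 + 0.267612 = 0.607742
The poppy-seed meal-present share is 0.892039*0.3 = 0.267612.
Hence the posterior is 0.267612/0.607742 ≈ 0.4403.

Pr(poppy-seed meal | positive screen, actual drug use, ¬lab handling error) ≈ 0.4403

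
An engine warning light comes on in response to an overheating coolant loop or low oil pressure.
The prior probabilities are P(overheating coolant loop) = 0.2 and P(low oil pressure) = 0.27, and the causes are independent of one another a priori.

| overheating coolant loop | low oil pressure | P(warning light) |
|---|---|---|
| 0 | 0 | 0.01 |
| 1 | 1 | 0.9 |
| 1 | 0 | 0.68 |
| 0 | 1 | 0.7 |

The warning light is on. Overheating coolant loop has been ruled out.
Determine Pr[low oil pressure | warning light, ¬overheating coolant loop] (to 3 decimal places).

For the numerator, keep only low oil pressure=true terms: 0.7*0.27 = 0.189000
Denominator P(warning light | ¬overheating coolant loop): 0.01*0.73 + 0.7*0.27 = 0.196300
Posterior = 0.189000 / 0.196300 ≈ 0.963

Pr[low oil pressure | warning light, ¬overheating coolant loop] ≈ 0.963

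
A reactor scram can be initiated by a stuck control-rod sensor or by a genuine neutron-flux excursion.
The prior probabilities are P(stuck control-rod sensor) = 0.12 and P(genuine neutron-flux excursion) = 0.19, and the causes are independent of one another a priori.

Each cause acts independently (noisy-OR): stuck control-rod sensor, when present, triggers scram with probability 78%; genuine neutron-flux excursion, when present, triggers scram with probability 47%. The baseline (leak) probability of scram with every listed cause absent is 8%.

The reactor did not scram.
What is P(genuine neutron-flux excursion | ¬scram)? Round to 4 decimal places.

P(genuine neutron-flux excursion | ¬scram) ≈ 0.1106

Under noisy-OR, P(scram | causes) = 1 − (1−0.08)·∏(1−qᵢ) over the active causes.
Numerator (weight on configurations with genuine neutron-flux excursion): 0.081527 + 0.002446 = 0.083973
Normalizer over all consistent configurations: 0.92×0.88×0.81 + 0.4876×0.88×0.19 + 0.2024×0.12×0.81 + 0.107272×0.12×0.19 = 0.759422
Posterior = 0.083973 / 0.759422 ≈ 0.1106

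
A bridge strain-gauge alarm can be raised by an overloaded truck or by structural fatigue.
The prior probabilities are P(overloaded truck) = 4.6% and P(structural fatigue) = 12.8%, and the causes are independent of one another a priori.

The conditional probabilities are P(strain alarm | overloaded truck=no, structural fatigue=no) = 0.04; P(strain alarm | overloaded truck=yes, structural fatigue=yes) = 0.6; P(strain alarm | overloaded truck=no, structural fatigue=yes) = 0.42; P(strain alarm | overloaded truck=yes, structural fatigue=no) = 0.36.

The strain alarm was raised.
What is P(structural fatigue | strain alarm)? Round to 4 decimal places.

P(strain alarm) = 0.04*0.954*0.872 + 0.42*0.954*0.128 + 0.36*0.046*0.872 + 0.6*0.046*0.128 = 0.033276 + 0.051287 + 0.014440 + 0.003533 = 0.102536
Restricting to configurations with structural fatigue present: 0.051287 + 0.003533 = 0.054820.
Hence the posterior is 0.054820/0.102536 ≈ 0.5346.

P(structural fatigue | strain alarm) ≈ 0.5346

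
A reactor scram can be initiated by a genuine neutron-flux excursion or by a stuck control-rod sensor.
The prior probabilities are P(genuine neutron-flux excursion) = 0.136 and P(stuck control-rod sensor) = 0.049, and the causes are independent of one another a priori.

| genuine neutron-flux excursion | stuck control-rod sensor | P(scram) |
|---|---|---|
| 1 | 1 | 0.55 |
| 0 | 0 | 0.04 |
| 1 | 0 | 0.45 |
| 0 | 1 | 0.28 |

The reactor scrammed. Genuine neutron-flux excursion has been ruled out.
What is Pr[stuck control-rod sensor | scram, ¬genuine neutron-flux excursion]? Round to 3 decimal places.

Enumerate both values of stuck control-rod sensor and weight by the priors:
  P(scram | ¬genuine neutron-flux excursion) = 0.04*0.951 + 0.28*0.049
        = 0.038040 + 0.013720 = 0.051760
Configurations with stuck control-rod sensor contribute 0.013720, so
  P(stuck control-rod sensor | scram, ¬genuine neutron-flux excursion) = 0.013720 / 0.051760 ≈ 0.265

Pr[stuck control-rod sensor | scram, ¬genuine neutron-flux excursion] ≈ 0.265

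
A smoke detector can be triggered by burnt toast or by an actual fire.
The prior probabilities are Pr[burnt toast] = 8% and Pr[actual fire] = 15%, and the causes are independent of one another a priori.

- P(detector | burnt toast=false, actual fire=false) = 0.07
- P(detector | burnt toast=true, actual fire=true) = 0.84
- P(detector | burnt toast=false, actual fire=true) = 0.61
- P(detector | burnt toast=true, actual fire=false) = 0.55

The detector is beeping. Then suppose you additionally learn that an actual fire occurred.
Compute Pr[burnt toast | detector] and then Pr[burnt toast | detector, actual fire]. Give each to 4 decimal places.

Numerator (weight on configurations with burnt toast): 0.037400 + 0.010080 = 0.047480
Normalizer over all consistent configurations: 0.07·0.92·0.85 + 0.61·0.92·0.15 + 0.55·0.08·0.85 + 0.84·0.08·0.15 = 0.186400
Posterior = 0.047480 / 0.186400 ≈ 0.2547

Now also conditioning on actual fire=true:
P(detector | actual fire) = 0.61×0.92 + 0.84×0.08 = 0.561200 + 0.067200 = 0.628400
The burnt toast-present share is 0.84×0.08 = 0.067200.
P(burnt toast | detector, actual fire) = 0.067200 / 0.628400 ≈ 0.1069

Pr[burnt toast | detector] ≈ 0.2547; Pr[burnt toast | detector, actual fire] ≈ 0.1069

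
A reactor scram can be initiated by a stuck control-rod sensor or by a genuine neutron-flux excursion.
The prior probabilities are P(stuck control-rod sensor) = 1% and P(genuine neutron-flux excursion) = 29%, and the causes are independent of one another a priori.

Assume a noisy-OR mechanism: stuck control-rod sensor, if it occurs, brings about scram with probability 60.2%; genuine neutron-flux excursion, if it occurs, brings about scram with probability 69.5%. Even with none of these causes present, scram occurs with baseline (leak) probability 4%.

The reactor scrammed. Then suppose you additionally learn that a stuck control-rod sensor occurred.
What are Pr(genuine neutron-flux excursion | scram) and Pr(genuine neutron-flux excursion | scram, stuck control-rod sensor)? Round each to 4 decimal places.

Under noisy-OR, P(scram | causes) = 1 − (1−0.04)·∏(1−qᵢ) over the active causes.
Enumerate the 4 (stuck control-rod sensor, genuine neutron-flux excursion) configurations and weight by the priors:
  P(scram) = 0.04·0.99·0.71 + 0.7072·0.99·0.29 + 0.61792·0.01·0.71 + 0.883466·0.01·0.29
        = 0.028116 + 0.203037 + 0.004387 + 0.002562 = 0.238102
The terms with genuine neutron-flux excursion present sum to 0.205599, so
  P(genuine neutron-flux excursion | scram) = 0.205599 / 0.238102 ≈ 0.8635

With the extra evidence:
Enumerate both values of genuine neutron-flux excursion and weight by the priors:
  P(scram | stuck control-rod sensor) = 0.61792×0.71 + 0.883466×0.29
        = 0.438723 + 0.256205 = 0.694928
The terms with genuine neutron-flux excursion present sum to 0.256205, so
  P(genuine neutron-flux excursion | scram, stuck control-rod sensor) = 0.256205 / 0.694928 ≈ 0.3687

Pr(genuine neutron-flux excursion | scram) ≈ 0.8635; Pr(genuine neutron-flux excursion | scram, stuck control-rod sensor) ≈ 0.3687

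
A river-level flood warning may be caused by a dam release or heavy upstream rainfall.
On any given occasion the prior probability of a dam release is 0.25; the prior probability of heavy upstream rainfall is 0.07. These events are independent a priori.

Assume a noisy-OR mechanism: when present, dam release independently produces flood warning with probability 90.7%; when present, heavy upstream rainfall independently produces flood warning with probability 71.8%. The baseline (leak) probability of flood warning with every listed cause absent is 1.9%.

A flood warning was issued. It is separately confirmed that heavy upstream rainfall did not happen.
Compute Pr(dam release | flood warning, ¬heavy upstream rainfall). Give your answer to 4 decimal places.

Under noisy-OR, P(flood warning | causes) = 1 − (1−0.019)·∏(1−qᵢ) over the active causes.
Sum P(flood warning|·) weighted by the priors over both values of dam release:
  P(flood warning | ¬heavy upstream rainfall) = 0.019·0.75 + 0.908767·0.25
        = 0.014250 + 0.227192 = 0.241442
The terms with dam release present sum to 0.227192, so
  P(dam release | flood warning, ¬heavy upstream rainfall) = 0.227192 / 0.241442 ≈ 0.9410

Pr(dam release | flood warning, ¬heavy upstream rainfall) ≈ 0.9410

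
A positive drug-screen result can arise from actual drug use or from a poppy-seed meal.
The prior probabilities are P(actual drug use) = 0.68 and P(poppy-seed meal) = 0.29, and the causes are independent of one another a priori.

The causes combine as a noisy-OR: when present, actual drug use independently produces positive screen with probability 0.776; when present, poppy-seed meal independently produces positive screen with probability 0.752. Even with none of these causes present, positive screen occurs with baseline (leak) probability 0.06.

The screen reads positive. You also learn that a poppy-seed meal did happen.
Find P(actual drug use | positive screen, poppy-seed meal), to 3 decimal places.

Under noisy-OR, P(positive screen | causes) = 1 − (1−0.06)·∏(1−qᵢ) over the active causes.
Numerator (weight on configurations with actual drug use): 0.947781·0.68 = 0.644491
The normalizing constant is 0.76688·0.32 + 0.947781·0.68 = 0.889893
P(actual drug use | positive screen, poppy-seed meal) = 0.644491/0.889893 ≈ 0.724

P(actual drug use | positive screen, poppy-seed meal) ≈ 0.724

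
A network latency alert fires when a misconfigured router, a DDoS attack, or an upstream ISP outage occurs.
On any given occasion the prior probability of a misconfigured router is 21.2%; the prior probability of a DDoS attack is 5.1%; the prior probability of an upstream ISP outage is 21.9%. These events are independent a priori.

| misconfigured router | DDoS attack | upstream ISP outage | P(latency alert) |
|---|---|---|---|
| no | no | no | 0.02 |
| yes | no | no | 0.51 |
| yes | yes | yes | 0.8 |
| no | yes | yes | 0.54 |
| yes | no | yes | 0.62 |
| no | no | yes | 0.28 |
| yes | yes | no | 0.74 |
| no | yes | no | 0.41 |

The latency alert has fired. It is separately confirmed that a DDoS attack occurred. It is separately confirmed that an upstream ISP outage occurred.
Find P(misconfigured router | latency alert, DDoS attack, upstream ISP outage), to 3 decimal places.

P(misconfigured router | latency alert, DDoS attack, upstream ISP outage) ≈ 0.285

Sum P(latency alert|·) weighted by the priors over both values of misconfigured router:
  P(latency alert | DDoS attack, upstream ISP outage) = 0.54·0.788 + 0.8·0.212
        = 0.425520 + 0.169600 = 0.595120
The terms with misconfigured router present sum to 0.169600, so
  P(misconfigured router | latency alert, DDoS attack, upstream ISP outage) = 0.169600 / 0.595120 ≈ 0.285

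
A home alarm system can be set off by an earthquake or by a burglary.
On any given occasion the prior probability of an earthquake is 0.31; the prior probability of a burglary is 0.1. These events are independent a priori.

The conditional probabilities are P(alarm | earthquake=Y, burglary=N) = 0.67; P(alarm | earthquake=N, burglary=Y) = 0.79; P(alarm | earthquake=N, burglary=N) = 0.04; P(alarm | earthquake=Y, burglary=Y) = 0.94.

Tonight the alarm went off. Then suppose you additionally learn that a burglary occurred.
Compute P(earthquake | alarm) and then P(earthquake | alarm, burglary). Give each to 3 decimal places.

Weight on earthquake=true, given the evidence: 0.186930 + 0.029140 = 0.216070
Denominator P(alarm): 0.04×0.69×0.9 + 0.79×0.69×0.1 + 0.67×0.31×0.9 + 0.94×0.31×0.1 = 0.295420
P(earthquake | alarm) = 0.216070/0.295420 ≈ 0.731

Now also conditioning on burglary=true:
P(alarm | burglary) = 0.79·0.69 + 0.94·0.31 = 0.545100 + 0.291400 = 0.836500
The earthquake-present share is 0.94·0.31 = 0.291400.
Hence the posterior is 0.291400/0.836500 ≈ 0.348.

P(earthquake | alarm) ≈ 0.731; P(earthquake | alarm, burglary) ≈ 0.348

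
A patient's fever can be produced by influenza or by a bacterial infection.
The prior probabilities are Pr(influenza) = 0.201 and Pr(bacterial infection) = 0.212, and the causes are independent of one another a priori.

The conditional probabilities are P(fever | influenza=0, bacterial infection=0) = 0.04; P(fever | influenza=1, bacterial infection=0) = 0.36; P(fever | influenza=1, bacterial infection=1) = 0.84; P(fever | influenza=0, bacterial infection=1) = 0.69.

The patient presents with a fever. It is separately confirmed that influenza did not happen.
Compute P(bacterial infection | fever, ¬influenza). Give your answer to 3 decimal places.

Enumerate both values of bacterial infection and weight by the priors:
  P(fever | ¬influenza) = 0.04·0.788 + 0.69·0.212
        = 0.031520 + 0.146280 = 0.177800
The terms with bacterial infection present sum to 0.146280, so
  P(bacterial infection | fever, ¬influenza) = 0.146280 / 0.177800 ≈ 0.823

P(bacterial infection | fever, ¬influenza) ≈ 0.823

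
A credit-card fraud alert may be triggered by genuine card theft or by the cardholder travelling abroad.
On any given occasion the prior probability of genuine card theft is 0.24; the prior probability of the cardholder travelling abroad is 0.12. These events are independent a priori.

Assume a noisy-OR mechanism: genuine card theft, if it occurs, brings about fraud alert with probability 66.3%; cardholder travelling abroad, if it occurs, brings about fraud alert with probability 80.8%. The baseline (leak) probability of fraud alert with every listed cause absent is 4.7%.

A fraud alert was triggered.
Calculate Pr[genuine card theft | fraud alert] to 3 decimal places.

Pr[genuine card theft | fraud alert] ≈ 0.617

Under noisy-OR, P(fraud alert | causes) = 1 − (1−0.047)·∏(1−qᵢ) over the active causes.
Weight on genuine card theft=true, given the evidence: 0.143371 + 0.027024 = 0.170395
Normalizer over all consistent configurations: 0.047×0.76×0.88 + 0.817024×0.76×0.12 + 0.678839×0.24×0.88 + 0.938337×0.24×0.12 = 0.276342
P(genuine card theft | fraud alert) = 0.170395/0.276342 ≈ 0.617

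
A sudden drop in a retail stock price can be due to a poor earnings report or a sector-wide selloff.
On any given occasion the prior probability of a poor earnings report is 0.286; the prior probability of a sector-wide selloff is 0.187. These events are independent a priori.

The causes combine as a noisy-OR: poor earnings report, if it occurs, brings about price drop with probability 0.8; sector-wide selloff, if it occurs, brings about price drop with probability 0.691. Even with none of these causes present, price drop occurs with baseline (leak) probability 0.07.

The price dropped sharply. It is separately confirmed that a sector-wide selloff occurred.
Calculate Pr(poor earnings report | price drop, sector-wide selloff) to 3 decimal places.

Pr(poor earnings report | price drop, sector-wide selloff) ≈ 0.346

Under noisy-OR, P(price drop | causes) = 1 − (1−0.07)·∏(1−qᵢ) over the active causes.
P(price drop | sector-wide selloff) = 0.71263·0.714 + 0.942526·0.286 = 0.508818 + 0.269562 = 0.778380
Restricting to configurations with poor earnings report present: 0.942526·0.286 = 0.269562.
P(poor earnings report | price drop, sector-wide selloff) = 0.269562 / 0.778380 ≈ 0.346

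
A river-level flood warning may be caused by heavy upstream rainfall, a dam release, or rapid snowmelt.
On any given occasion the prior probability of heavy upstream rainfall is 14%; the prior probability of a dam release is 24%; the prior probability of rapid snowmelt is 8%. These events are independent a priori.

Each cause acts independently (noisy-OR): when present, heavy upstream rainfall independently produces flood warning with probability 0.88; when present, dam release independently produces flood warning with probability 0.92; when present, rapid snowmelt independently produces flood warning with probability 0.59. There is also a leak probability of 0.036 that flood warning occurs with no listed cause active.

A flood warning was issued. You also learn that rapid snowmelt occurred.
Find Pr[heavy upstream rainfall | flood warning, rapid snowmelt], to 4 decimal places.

Pr[heavy upstream rainfall | flood warning, rapid snowmelt] ≈ 0.1847

Under noisy-OR, P(flood warning | causes) = 1 − (1−0.036)·∏(1−qᵢ) over the active causes.
Enumerate the 4 (heavy upstream rainfall, dam release) configurations and weight by the priors:
  P(flood warning | rapid snowmelt) = 0.60476·0.86·0.76 + 0.968381·0.86·0.24 + 0.952571·0.14·0.76 + 0.996206·0.14·0.24
        = 0.395271 + 0.199874 + 0.101354 + 0.033473 = 0.729972
Keeping only the heavy upstream rainfall-present terms gives 0.134827, so
  P(heavy upstream rainfall | flood warning, rapid snowmelt) = 0.134827 / 0.729972 ≈ 0.1847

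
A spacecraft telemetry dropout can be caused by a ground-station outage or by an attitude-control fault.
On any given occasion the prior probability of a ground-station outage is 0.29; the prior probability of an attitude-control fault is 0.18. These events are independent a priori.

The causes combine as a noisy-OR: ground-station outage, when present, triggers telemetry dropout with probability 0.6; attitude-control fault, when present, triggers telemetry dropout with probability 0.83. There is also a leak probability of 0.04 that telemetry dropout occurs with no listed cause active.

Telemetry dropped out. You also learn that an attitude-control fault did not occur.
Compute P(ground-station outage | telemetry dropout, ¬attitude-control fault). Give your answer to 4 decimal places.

P(ground-station outage | telemetry dropout, ¬attitude-control fault) ≈ 0.8628

Under noisy-OR, P(telemetry dropout | causes) = 1 − (1−0.04)·∏(1−qᵢ) over the active causes.
Weight on ground-station outage=true, given the evidence: 0.616*0.29 = 0.178640
Denominator P(telemetry dropout | ¬attitude-control fault): 0.04*0.71 + 0.616*0.29 = 0.207040
P(ground-station outage | telemetry dropout, ¬attitude-control fault) = 0.178640/0.207040 ≈ 0.8628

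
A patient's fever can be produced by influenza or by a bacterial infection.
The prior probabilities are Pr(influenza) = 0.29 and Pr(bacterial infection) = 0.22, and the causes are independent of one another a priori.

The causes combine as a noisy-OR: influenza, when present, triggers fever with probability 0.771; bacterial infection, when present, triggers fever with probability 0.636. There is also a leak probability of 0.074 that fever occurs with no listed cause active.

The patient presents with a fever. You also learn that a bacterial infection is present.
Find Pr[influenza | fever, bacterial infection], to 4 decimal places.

Pr[influenza | fever, bacterial infection] ≈ 0.3625

Under noisy-OR, P(fever | causes) = 1 − (1−0.074)·∏(1−qᵢ) over the active causes.
Numerator (weight on configurations with influenza): 0.922812·0.29 = 0.267615
Normalizer over all consistent configurations: 0.662936·0.71 + 0.922812·0.29 = 0.738300
Posterior = 0.267615 / 0.738300 ≈ 0.3625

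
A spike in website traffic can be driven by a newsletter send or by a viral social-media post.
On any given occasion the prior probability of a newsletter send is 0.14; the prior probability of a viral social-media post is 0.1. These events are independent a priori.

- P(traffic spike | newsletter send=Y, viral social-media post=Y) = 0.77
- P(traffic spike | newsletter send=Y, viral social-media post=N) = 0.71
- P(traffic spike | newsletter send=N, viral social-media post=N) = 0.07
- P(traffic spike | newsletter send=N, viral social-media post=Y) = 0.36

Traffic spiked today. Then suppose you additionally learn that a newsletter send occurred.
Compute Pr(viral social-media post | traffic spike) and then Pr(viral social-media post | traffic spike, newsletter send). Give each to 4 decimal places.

Numerator (weight on configurations with viral social-media post): 0.030960 + 0.010780 = 0.041740
Denominator P(traffic spike): 0.07·0.86·0.9 + 0.36·0.86·0.1 + 0.71·0.14·0.9 + 0.77·0.14·0.1 = 0.185380
P(viral social-media post | traffic spike) = 0.041740/0.185380 ≈ 0.2252

With the extra evidence:
Weight on viral social-media post=true, given the evidence: 0.77×0.1 = 0.077000
Denominator P(traffic spike | newsletter send): 0.71×0.9 + 0.77×0.1 = 0.716000
Posterior = 0.077000 / 0.716000 ≈ 0.1075
— newsletter send explains away the evidence for viral social-media post.

Pr(viral social-media post | traffic spike) ≈ 0.2252; Pr(viral social-media post | traffic spike, newsletter send) ≈ 0.1075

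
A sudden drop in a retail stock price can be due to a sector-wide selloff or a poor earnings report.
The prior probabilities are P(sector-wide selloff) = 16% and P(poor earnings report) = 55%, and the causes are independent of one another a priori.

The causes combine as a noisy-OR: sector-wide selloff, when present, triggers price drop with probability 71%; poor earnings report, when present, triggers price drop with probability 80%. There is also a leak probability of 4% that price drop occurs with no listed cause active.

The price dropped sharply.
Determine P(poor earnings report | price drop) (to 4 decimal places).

P(poor earnings report | price drop) ≈ 0.8719

Under noisy-OR, P(price drop | causes) = 1 − (1−0.04)·∏(1−qᵢ) over the active causes.
P(price drop) = 0.04×0.84×0.45 + 0.808×0.84×0.55 + 0.7216×0.16×0.45 + 0.94432×0.16×0.55 = 0.015120 + 0.373296 + 0.051955 + 0.083100 = 0.523471
Restricting to configurations with poor earnings report present: 0.373296 + 0.083100 = 0.456396.
P(poor earnings report | price drop) = 0.456396 / 0.523471 ≈ 0.8719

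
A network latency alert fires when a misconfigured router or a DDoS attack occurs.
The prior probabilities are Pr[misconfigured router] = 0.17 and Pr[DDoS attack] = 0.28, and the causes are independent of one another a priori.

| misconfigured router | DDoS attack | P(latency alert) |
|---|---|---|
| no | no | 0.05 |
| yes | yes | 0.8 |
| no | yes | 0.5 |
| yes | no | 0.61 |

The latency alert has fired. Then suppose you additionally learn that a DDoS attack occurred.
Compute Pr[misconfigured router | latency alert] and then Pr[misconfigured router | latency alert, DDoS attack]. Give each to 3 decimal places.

Pr[misconfigured router | latency alert] ≈ 0.436; Pr[misconfigured router | latency alert, DDoS attack] ≈ 0.247

Weight on misconfigured router=true, given the evidence: 0.074664 + 0.038080 = 0.112744
Denominator P(latency alert): 0.05×0.83×0.72 + 0.5×0.83×0.28 + 0.61×0.17×0.72 + 0.8×0.17×0.28 = 0.258824
Posterior = 0.112744 / 0.258824 ≈ 0.436

With the extra evidence:
P(latency alert | DDoS attack) = 0.5×0.83 + 0.8×0.17 = 0.415000 + 0.136000 = 0.551000
The misconfigured router-present share is 0.8×0.17 = 0.136000.
P(misconfigured router | latency alert, DDoS attack) = 0.136000 / 0.551000 ≈ 0.247
— DDoS attack explains away the evidence for misconfigured router.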